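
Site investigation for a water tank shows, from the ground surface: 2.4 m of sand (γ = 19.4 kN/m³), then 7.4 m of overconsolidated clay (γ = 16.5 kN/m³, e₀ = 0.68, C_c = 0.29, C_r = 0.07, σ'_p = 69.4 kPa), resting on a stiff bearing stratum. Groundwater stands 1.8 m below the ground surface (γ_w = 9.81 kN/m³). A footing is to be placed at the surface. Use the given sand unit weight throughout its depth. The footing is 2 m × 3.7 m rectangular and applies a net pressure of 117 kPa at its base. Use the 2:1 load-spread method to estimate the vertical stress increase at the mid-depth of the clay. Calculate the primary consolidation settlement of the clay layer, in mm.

Mid-depth of clay below the ground surface: z = 2.4 + 7.4/2 = 6.1 m.
Total vertical stress at mid-clay: σ_v = 19.4×2.4 + 16.5×3.7 = 107.61 kPa.
Pore pressure: u = 9.81×(6.1 − 1.8) = 42.183 kPa.
Initial effective stress: σ'_0 = σ_v − u = 107.61 − 42.183 = 65.427 kPa.
Stress increase at mid-clay by the 2:1 spreading method:
Δσ = qBL/((B+z)(L+z)) = 117×2×3.7/((2+6.1)(3.7+6.1)) = 10.907 kPa
Final effective stress: σ'_f = 65.427 + 10.907 = 76.334 kPa.
σ'_f = 76.334 > σ'_p = 69.4 kPa, so the stress path crosses the preconsolidation pressure — recompression up to σ'_p, then virgin compression beyond:
S_c = H/(1+e₀)·[C_r·log₁₀(σ'_p/σ'_0) + C_c·log₁₀(σ'_f/σ'_p)]
    = 7.4/1.68 × [0.07×log₁₀(69.4/65.427) + 0.29×log₁₀(76.334/69.4)]
    = 4.4048 × [0.0017922 + 0.011994] = 0.06073 m

S_c ≈ 60.7 mm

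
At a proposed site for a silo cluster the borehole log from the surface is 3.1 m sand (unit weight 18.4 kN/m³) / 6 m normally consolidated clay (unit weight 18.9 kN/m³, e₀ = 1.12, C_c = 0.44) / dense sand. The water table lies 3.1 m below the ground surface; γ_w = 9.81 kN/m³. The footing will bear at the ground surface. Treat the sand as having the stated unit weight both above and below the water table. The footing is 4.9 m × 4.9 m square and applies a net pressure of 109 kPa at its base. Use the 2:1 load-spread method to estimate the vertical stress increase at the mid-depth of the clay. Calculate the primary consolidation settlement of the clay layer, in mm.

Mid-depth of clay below the ground surface: z = 3.1 + 6/2 = 6.1 m.
Total vertical stress at mid-clay: σ_v = 18.4×3.1 + 18.9×3 = 113.74 kPa.
Pore pressure: u = 9.81×(6.1 − 3.1) = 29.43 kPa.
Initial effective stress: σ'_0 = σ_v − u = 113.74 − 29.43 = 84.31 kPa.
Stress increase at mid-clay by the 2:1 spreading method:
Δσ = qBL/((B+z)(L+z)) = 109×4.9×4.9/((4.9+6.1)(4.9+6.1)) = 21.629 kPa
Final effective stress: σ'_f = σ'_0 + Δσ = 84.31 + 21.629 = 105.94 kPa.
Normally consolidated clay, so the full stress increment lies on the virgin compression line:
S_c = C_c·H/(1+e₀)·log₁₀(σ'_f/σ'_0) = 0.44×6/(1+1.12)×log₁₀(105.94/84.31)
    = 1.2453 × 0.099181 = 0.1235 m

S_c ≈ 124 mm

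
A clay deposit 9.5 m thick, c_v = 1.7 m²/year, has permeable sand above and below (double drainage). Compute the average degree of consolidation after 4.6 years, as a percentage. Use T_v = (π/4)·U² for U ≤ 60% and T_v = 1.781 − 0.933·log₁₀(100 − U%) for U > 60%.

U ≈ 65.5 %

Drainage path length: H_d = H/2 = 4.75 m (double drainage).
T_v = c_v·t/H_d² = 1.7×4.6/4.75² = 0.34659.
T_v = 0.34659 corresponds to the U > 60% branch:
U = 1 − 10^((1.781 − T_v)/0.933)/100 = 0.6553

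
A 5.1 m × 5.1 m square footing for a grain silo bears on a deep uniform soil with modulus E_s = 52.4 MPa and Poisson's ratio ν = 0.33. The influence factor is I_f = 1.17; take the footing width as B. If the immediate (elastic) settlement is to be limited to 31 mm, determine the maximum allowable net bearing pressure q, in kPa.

q ≈ 305 kPa

E_s = 52.4 MPa = 52400 kPa.
S_e = q·B·(1−ν²)/E_s · I_f  ⇒  q = S_e·E_s / (B·(1−ν²)·I_f).
q = 0.031 × 52400 / (5.1 × 0.8911 × 1.17) = 305.5 kPa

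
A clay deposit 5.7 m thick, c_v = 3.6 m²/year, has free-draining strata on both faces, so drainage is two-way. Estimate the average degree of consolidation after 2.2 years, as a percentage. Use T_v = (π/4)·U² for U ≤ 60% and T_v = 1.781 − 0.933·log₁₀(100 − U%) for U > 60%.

U ≈ 92.7 %

Drainage path length: H_d = H/2 = 2.85 m (double drainage).
T_v = c_v·t/H_d² = 3.6×2.2/2.85² = 0.97507.
T_v = 0.97507 corresponds to the U > 60% branch:
U = 1 − 10^((1.781 − T_v)/0.933)/100 = 0.9269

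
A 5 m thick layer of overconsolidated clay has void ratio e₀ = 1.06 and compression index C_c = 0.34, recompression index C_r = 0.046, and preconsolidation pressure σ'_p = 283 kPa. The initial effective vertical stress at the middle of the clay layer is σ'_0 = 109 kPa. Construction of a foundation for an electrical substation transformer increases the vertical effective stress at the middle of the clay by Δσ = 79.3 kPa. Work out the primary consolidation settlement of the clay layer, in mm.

Final effective stress: σ'_f = 109 + 79.3 = 188.3 kPa.
σ'_f = 188.3 ≤ σ'_p = 283 kPa, so the clay remains overconsolidated and only the recompression index applies:
S_c = C_r·H/(1+e₀)·log₁₀(σ'_f/σ'_0) = 0.046×5/2.06×log₁₀(188.3/109)
    = 0.11165 × 0.23742 = 0.02651 m

S_c ≈ 26.5 mm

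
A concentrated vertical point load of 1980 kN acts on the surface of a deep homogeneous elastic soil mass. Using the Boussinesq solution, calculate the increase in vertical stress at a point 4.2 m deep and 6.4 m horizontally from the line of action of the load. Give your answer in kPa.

Δσ_z ≈ 2.66 kPa

Boussinesq vertical stress below a point load on an elastic half-space:
Δσ_z = 3P/(2πz²) · [1 + (r/z)²]^(−5/2)
r/z = 6.4/4.2 = 1.5238; [1+(r/z)²]^(−5/2) = 0.049717.
Δσ_z = 3×1980/(2π×4.2²) × 0.049717 = 53.593 × 0.049717 = 2.664 kPa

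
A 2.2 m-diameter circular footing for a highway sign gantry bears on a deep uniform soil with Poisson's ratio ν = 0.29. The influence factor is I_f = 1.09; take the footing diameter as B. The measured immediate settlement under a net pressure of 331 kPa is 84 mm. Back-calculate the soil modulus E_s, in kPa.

S_e = q·B·(1−ν²)/E_s · I_f  ⇒  E_s = q·B·(1−ν²)·I_f / S_e.
E_s = 331 × 2.2 × 0.9159 × 1.09 / 0.084 = 8655 kPa

E_s ≈ 8650 kPa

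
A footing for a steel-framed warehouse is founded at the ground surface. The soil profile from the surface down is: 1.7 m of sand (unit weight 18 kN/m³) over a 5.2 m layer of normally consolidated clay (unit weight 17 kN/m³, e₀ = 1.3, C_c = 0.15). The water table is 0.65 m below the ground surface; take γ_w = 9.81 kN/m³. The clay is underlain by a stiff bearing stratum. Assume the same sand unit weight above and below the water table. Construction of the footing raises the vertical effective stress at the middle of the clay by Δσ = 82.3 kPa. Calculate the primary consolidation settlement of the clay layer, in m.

Mid-depth of clay below the ground surface: z = 1.7 + 5.2/2 = 4.3 m.
Total vertical stress at mid-clay: σ_v = 18×1.7 + 17×2.6 = 74.8 kPa.
Pore pressure: u = 9.81×(4.3 − 0.65) = 35.806 kPa.
Initial effective stress: σ'_0 = σ_v − u = 74.8 − 35.806 = 38.994 kPa.
Final effective stress: σ'_f = σ'_0 + Δσ = 38.994 + 82.3 = 121.29 kPa.
Normally consolidated clay, so the full stress increment lies on the virgin compression line:
S_c = C_c·H/(1+e₀)·log₁₀(σ'_f/σ'_0) = 0.15×5.2/(1+1.3)×log₁₀(121.29/38.994)
    = 0.33913 × 0.49283 = 0.1671 m

S_c ≈ 0.167 m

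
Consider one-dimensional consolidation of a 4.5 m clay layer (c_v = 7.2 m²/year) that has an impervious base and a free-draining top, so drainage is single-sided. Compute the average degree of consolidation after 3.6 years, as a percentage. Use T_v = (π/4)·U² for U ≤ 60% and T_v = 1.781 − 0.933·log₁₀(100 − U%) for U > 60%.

Drainage path length: H_d = H = 4.5 m (single drainage).
T_v = c_v·t/H_d² = 7.2×3.6/4.5² = 1.28.
T_v = 1.28 corresponds to the U > 60% branch:
U = 1 − 10^((1.781 − T_v)/0.933)/100 = 0.9656

U ≈ 96.6 %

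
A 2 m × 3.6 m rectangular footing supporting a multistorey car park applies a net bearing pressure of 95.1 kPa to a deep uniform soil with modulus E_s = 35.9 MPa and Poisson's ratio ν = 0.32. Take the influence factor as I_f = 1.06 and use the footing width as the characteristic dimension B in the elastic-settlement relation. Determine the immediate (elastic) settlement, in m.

S_e ≈ 0.00504 m

Immediate (elastic) settlement: S_e = q·B·(1−ν²)/E_s · I_f.
E_s = 35.9 MPa = 35900 kPa.
S_e = 95.1 × 2 × (1 − 0.32²) / 35900 × 1.06
    = 95.1 × 2 × 0.8976 / 35900 × 1.06
    = 0.005041 m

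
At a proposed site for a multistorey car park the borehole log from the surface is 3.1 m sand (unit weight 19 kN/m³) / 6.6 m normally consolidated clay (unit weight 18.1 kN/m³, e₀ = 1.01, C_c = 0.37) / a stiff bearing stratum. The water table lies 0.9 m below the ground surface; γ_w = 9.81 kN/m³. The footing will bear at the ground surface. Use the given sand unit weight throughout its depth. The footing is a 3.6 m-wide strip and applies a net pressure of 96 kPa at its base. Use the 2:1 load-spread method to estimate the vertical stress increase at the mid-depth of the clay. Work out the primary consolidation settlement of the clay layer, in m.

Mid-depth of clay below the ground surface: z = 3.1 + 6.6/2 = 6.4 m.
Total vertical stress at mid-clay: σ_v = 19×3.1 + 18.1×3.3 = 118.63 kPa.
Pore pressure: u = 9.81×(6.4 − 0.9) = 53.955 kPa.
Initial effective stress: σ'_0 = σ_v − u = 118.63 − 53.955 = 64.675 kPa.
Stress increase at mid-clay by the 2:1 spreading method:
Δσ = qB/(B+z) = 96×3.6/(3.6+6.4) = 34.56 kPa
Final effective stress: σ'_f = σ'_0 + Δσ = 64.675 + 34.56 = 99.235 kPa.
Normally consolidated clay, so the full stress increment lies on the virgin compression line:
S_c = C_c·H/(1+e₀)·log₁₀(σ'_f/σ'_0) = 0.37×6.6/(1+1.01)×log₁₀(99.235/64.675)
    = 1.2149 × 0.18593 = 0.2259 m

S_c ≈ 0.226 m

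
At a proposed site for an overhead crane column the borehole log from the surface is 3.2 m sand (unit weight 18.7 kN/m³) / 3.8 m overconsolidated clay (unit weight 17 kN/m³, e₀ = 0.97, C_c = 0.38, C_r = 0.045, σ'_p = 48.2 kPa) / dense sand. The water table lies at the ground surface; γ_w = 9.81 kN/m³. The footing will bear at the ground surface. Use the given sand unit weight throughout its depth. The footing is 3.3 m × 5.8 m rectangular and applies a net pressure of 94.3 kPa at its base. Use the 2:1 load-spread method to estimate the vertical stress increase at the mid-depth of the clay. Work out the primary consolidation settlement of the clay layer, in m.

Mid-depth of clay below the ground surface: z = 3.2 + 3.8/2 = 5.1 m.
Total vertical stress at mid-clay: σ_v = 18.7×3.2 + 17×1.9 = 92.14 kPa.
Pore pressure: u = 9.81×(5.1 − 0) = 50.031 kPa.
Initial effective stress: σ'_0 = σ_v − u = 92.14 − 50.031 = 42.109 kPa.
Stress increase at mid-clay by the 2:1 spreading method:
Δσ = qBL/((B+z)(L+z)) = 94.3×3.3×5.8/((3.3+5.1)(5.8+5.1)) = 19.713 kPa
Final effective stress: σ'_f = 42.109 + 19.713 = 61.822 kPa.
σ'_f = 61.822 > σ'_p = 48.2 kPa, so the stress path crosses the preconsolidation pressure — recompression up to σ'_p, then virgin compression beyond:
S_c = H/(1+e₀)·[C_r·log₁₀(σ'_p/σ'_0) + C_c·log₁₀(σ'_f/σ'_p)]
    = 3.8/1.97 × [0.045×log₁₀(48.2/42.109) + 0.38×log₁₀(61.822/48.2)]
    = 1.9289 × [0.0026402 + 0.041076] = 0.08432 m

S_c ≈ 0.0843 m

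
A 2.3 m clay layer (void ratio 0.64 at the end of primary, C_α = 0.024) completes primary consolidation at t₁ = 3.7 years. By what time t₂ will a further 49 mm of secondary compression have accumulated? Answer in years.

S_s = C_α·H/(1+e_p)·log₁₀(t₂/t₁) ⇒ log₁₀(t₂/t₁) = S_s·(1+e_p)/(C_α·H).
log₁₀(t₂/t₁) = 0.049 × (1+0.64) / (0.024×2.3) = 1.456
t₂ = t₁ × 10^1.456 = 3.7 × 28.56 = 105.7 years

t₂ ≈ 106 years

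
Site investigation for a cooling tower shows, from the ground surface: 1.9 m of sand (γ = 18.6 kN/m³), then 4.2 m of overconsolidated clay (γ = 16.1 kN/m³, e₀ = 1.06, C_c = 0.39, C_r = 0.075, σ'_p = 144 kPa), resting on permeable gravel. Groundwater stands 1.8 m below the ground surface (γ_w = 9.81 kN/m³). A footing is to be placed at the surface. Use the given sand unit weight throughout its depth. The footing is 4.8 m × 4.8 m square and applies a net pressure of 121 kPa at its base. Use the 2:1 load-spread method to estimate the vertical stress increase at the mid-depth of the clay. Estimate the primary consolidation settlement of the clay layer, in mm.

S_c ≈ 37.4 mm

Mid-depth of clay below the ground surface: z = 1.9 + 4.2/2 = 4 m.
Total vertical stress at mid-clay: σ_v = 18.6×1.9 + 16.1×2.1 = 69.15 kPa.
Pore pressure: u = 9.81×(4 − 1.8) = 21.582 kPa.
Initial effective stress: σ'_0 = σ_v − u = 69.15 − 21.582 = 47.568 kPa.
Stress increase at mid-clay by the 2:1 spreading method:
Δσ = qBL/((B+z)(L+z)) = 121×4.8×4.8/((4.8+4)(4.8+4)) = 36 kPa
Final effective stress: σ'_f = 47.568 + 36 = 83.568 kPa.
σ'_f = 83.568 ≤ σ'_p = 144 kPa, so the clay remains overconsolidated and only the recompression index applies:
S_c = C_r·H/(1+e₀)·log₁₀(σ'_f/σ'_0) = 0.075×4.2/2.06×log₁₀(83.568/47.568)
    = 0.15291 × 0.24473 = 0.03742 m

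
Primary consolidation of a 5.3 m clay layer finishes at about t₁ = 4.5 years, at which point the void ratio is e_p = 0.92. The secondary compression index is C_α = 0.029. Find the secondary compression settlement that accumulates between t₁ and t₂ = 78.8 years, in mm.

Secondary compression: S_s = C_α·H/(1+e_p)·log₁₀(t₂/t₁)
S_s = 0.029×5.3/(1+0.92)×log₁₀(78.8/4.5)
    = 0.08005 × 1.243 = 0.09953 m

S_s ≈ 99.5 mm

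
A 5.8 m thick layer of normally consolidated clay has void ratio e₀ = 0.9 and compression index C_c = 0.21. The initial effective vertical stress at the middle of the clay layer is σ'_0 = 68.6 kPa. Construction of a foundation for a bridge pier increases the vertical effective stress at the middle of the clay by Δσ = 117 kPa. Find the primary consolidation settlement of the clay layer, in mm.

Final effective stress: σ'_f = σ'_0 + Δσ = 68.6 + 117 = 185.6 kPa.
Normally consolidated clay, so the full stress increment lies on the virgin compression line:
S_c = C_c·H/(1+e₀)·log₁₀(σ'_f/σ'_0) = 0.21×5.8/(1+0.9)×log₁₀(185.6/68.6)
    = 0.64105 × 0.43225 = 0.2771 m

S_c ≈ 277 mm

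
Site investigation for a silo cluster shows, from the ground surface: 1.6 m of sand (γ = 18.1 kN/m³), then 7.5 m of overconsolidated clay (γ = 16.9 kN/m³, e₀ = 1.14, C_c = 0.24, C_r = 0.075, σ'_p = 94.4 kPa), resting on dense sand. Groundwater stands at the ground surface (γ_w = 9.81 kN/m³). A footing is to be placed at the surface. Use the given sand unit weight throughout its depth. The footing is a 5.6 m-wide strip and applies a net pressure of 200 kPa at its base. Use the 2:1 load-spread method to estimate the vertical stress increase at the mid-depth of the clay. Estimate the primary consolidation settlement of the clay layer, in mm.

S_c ≈ 248 mm

Mid-depth of clay below the ground surface: z = 1.6 + 7.5/2 = 5.35 m.
Total vertical stress at mid-clay: σ_v = 18.1×1.6 + 16.9×3.75 = 92.335 kPa.
Pore pressure: u = 9.81×(5.35 − 0) = 52.483 kPa.
Initial effective stress: σ'_0 = σ_v − u = 92.335 − 52.483 = 39.852 kPa.
Stress increase at mid-clay by the 2:1 spreading method:
Δσ = qB/(B+z) = 200×5.6/(5.6+5.35) = 102.28 kPa
Final effective stress: σ'_f = 39.852 + 102.28 = 142.13 kPa.
σ'_f = 142.13 > σ'_p = 94.4 kPa, so the stress path crosses the preconsolidation pressure — recompression up to σ'_p, then virgin compression beyond:
S_c = H/(1+e₀)·[C_r·log₁₀(σ'_p/σ'_0) + C_c·log₁₀(σ'_f/σ'_p)]
    = 7.5/2.14 × [0.075×log₁₀(94.4/39.852) + 0.24×log₁₀(142.13/94.4)]
    = 3.5047 × [0.028089 + 0.042651] = 0.2479 m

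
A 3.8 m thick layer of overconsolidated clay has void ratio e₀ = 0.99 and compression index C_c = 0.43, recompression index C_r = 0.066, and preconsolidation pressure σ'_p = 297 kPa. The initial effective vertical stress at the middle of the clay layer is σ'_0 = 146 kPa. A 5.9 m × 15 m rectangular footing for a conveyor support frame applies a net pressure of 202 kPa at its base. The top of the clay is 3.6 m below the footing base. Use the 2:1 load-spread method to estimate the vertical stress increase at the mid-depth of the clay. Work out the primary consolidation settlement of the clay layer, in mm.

S_c ≈ 23.1 mm

Mid-depth of clay below the footing base: z = 3.6 + 3.8/2 = 5.5 m.
Stress increase at mid-clay by the 2:1 spreading method:
Δσ = qBL/((B+z)(L+z)) = 202×5.9×15/((5.9+5.5)(15+5.5)) = 76.496 kPa
Final effective stress: σ'_f = 146 + 76.496 = 222.5 kPa.
σ'_f = 222.5 ≤ σ'_p = 297 kPa, so the clay remains overconsolidated and only the recompression index applies:
S_c = C_r·H/(1+e₀)·log₁₀(σ'_f/σ'_0) = 0.066×3.8/1.99×log₁₀(222.5/146)
    = 0.12603 × 0.18298 = 0.02306 m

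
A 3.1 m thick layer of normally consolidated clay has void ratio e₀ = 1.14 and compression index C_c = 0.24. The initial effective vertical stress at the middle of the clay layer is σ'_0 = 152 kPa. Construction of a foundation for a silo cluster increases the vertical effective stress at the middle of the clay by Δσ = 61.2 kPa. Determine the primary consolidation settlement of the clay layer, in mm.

Final effective stress: σ'_f = σ'_0 + Δσ = 152 + 61.2 = 213.2 kPa.
Normally consolidated clay, so the full stress increment lies on the virgin compression line:
S_c = C_c·H/(1+e₀)·log₁₀(σ'_f/σ'_0) = 0.24×3.1/(1+1.14)×log₁₀(213.2/152)
    = 0.34766 × 0.14694 = 0.05109 m

S_c ≈ 51.1 mm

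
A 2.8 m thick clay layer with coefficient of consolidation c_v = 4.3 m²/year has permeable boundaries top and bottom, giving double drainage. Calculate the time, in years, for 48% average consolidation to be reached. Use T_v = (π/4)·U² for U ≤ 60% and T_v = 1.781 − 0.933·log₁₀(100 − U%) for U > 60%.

t ≈ 0.0825 years

Drainage path length: H_d = H/2 = 1.4 m (double drainage).
U ≤ 60%: T_v = (π/4)·U² = (π/4)×0.48² = 0.18096.
t = T_v·H_d²/c_v = 0.18096×1.4²/4.3 = 0.08248 years.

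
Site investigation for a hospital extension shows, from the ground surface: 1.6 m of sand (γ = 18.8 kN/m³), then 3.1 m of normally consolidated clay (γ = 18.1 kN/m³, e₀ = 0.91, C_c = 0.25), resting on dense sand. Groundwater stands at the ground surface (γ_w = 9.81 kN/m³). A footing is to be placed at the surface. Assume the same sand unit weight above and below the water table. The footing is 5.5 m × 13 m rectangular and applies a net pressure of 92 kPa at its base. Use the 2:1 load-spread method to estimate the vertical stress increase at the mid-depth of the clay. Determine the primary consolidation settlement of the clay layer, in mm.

Mid-depth of clay below the ground surface: z = 1.6 + 3.1/2 = 3.15 m.
Total vertical stress at mid-clay: σ_v = 18.8×1.6 + 18.1×1.55 = 58.135 kPa.
Pore pressure: u = 9.81×(3.15 − 0) = 30.902 kPa.
Initial effective stress: σ'_0 = σ_v − u = 58.135 − 30.902 = 27.233 kPa.
Stress increase at mid-clay by the 2:1 spreading method:
Δσ = qBL/((B+z)(L+z)) = 92×5.5×13/((5.5+3.15)(13+3.15)) = 47.087 kPa
Final effective stress: σ'_f = σ'_0 + Δσ = 27.233 + 47.087 = 74.32 kPa.
Normally consolidated clay, so the full stress increment lies on the virgin compression line:
S_c = C_c·H/(1+e₀)·log₁₀(σ'_f/σ'_0) = 0.25×3.1/(1+0.91)×log₁₀(74.32/27.233)
    = 0.40576 × 0.43601 = 0.1769 m

S_c ≈ 177 mm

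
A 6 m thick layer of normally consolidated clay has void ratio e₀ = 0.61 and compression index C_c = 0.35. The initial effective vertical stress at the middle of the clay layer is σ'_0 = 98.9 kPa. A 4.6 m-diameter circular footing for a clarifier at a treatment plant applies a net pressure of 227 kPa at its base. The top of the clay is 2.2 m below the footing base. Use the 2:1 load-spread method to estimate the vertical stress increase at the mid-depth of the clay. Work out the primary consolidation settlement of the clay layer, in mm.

S_c ≈ 232 mm

Mid-depth of clay below the footing base: z = 2.2 + 6/2 = 5.2 m.
Stress increase at mid-clay by the 2:1 spreading method:
Δσ ≈ qD²/(D+z)² = 227×4.6²/(4.6+5.2)² = 50.014 kPa
Final effective stress: σ'_f = σ'_0 + Δσ = 98.9 + 50.014 = 148.91 kPa.
Normally consolidated clay, so the full stress increment lies on the virgin compression line:
S_c = C_c·H/(1+e₀)·log₁₀(σ'_f/σ'_0) = 0.35×6/(1+0.61)×log₁₀(148.91/98.9)
    = 1.3043 × 0.17773 = 0.2318 m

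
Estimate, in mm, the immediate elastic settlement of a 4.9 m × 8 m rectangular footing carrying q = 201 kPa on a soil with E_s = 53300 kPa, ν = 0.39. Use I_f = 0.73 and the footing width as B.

S_e ≈ 11.4 mm

Immediate (elastic) settlement: S_e = q·B·(1−ν²)/E_s · I_f.
S_e = 201 × 4.9 × (1 − 0.39²) / 53300 × 0.73
    = 201 × 4.9 × 0.8479 / 53300 × 0.73
    = 0.01144 m = 11.44 mm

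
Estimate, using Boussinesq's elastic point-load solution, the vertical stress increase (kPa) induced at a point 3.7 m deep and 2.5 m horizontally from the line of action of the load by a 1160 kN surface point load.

Boussinesq vertical stress below a point load on an elastic half-space:
Δσ_z = 3P/(2πz²) · [1 + (r/z)²]^(−5/2)
r/z = 2.5/3.7 = 0.67568; [1+(r/z)²]^(−5/2) = 0.39057.
Δσ_z = 3×1160/(2π×3.7²) × 0.39057 = 40.457 × 0.39057 = 15.8 kPa

Δσ_z ≈ 15.8 kPa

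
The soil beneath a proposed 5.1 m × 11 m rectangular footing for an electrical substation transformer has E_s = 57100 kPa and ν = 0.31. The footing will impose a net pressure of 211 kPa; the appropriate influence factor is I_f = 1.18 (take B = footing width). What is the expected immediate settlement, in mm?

S_e ≈ 20.1 mm

Immediate (elastic) settlement: S_e = q·B·(1−ν²)/E_s · I_f.
S_e = 211 × 5.1 × (1 − 0.31²) / 57100 × 1.18
    = 211 × 5.1 × 0.9039 / 57100 × 1.18
    = 0.0201 m = 20.1 mm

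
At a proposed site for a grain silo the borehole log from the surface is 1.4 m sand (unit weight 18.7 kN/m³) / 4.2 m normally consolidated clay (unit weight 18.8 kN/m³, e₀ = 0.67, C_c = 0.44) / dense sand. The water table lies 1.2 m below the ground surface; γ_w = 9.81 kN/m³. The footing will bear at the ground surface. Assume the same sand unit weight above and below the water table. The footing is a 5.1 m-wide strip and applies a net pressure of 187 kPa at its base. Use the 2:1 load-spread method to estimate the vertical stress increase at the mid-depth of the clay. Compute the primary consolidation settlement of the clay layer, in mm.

S_c ≈ 612 mm

Mid-depth of clay below the ground surface: z = 1.4 + 4.2/2 = 3.5 m.
Total vertical stress at mid-clay: σ_v = 18.7×1.4 + 18.8×2.1 = 65.66 kPa.
Pore pressure: u = 9.81×(3.5 − 1.2) = 22.563 kPa.
Initial effective stress: σ'_0 = σ_v − u = 65.66 − 22.563 = 43.097 kPa.
Stress increase at mid-clay by the 2:1 spreading method:
Δσ = qB/(B+z) = 187×5.1/(5.1+3.5) = 110.9 kPa
Final effective stress: σ'_f = σ'_0 + Δσ = 43.097 + 110.9 = 154 kPa.
Normally consolidated clay, so the full stress increment lies on the virgin compression line:
S_c = C_c·H/(1+e₀)·log₁₀(σ'_f/σ'_0) = 0.44×4.2/(1+0.67)×log₁₀(154/43.097)
    = 1.1066 × 0.55307 = 0.612 m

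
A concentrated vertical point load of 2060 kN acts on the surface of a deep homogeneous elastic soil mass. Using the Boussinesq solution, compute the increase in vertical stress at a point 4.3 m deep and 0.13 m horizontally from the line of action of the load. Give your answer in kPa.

Δσ_z ≈ 53.1 kPa

Boussinesq vertical stress below a point load on an elastic half-space:
Δσ_z = 3P/(2πz²) · [1 + (r/z)²]^(−5/2)
r/z = 0.13/4.3 = 0.030233; [1+(r/z)²]^(−5/2) = 0.99772.
Δσ_z = 3×2060/(2π×4.3²) × 0.99772 = 53.195 × 0.99772 = 53.07 kPa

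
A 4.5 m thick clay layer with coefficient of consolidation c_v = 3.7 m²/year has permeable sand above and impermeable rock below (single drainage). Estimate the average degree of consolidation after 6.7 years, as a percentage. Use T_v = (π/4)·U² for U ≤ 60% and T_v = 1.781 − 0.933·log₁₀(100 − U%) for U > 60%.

Drainage path length: H_d = H = 4.5 m (single drainage).
T_v = c_v·t/H_d² = 3.7×6.7/4.5² = 1.2242.
T_v = 1.2242 corresponds to the U > 60% branch:
U = 1 − 10^((1.781 − T_v)/0.933)/100 = 0.9605

U ≈ 96 %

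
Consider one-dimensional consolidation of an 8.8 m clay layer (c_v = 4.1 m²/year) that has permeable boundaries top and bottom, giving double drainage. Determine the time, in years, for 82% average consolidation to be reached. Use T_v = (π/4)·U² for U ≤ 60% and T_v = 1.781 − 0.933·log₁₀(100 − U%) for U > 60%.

Drainage path length: H_d = H/2 = 4.4 m (double drainage).
U > 60%: T_v = 1.781 − 0.933·log₁₀(100 − 82) = 0.60983.
t = T_v·H_d²/c_v = 0.60983×4.4²/4.1 = 2.88 years.

t ≈ 2.88 years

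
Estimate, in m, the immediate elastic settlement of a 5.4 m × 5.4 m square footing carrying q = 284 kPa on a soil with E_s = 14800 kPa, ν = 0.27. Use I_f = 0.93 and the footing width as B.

S_e ≈ 0.0893 m

Immediate (elastic) settlement: S_e = q·B·(1−ν²)/E_s · I_f.
S_e = 284 × 5.4 × (1 − 0.27²) / 14800 × 0.93
    = 284 × 5.4 × 0.9271 / 14800 × 0.93
    = 0.08934 m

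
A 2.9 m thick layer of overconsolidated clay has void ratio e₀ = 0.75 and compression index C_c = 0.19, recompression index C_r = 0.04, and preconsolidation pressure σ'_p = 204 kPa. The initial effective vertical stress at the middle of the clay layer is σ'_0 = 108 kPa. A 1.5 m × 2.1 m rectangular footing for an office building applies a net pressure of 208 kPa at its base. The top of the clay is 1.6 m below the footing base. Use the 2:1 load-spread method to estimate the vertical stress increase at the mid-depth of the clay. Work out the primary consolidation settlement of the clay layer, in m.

S_c ≈ 0.00663 m

Mid-depth of clay below the footing base: z = 1.6 + 2.9/2 = 3.05 m.
Stress increase at mid-clay by the 2:1 spreading method:
Δσ = qBL/((B+z)(L+z)) = 208×1.5×2.1/((1.5+3.05)(2.1+3.05)) = 27.961 kPa
Final effective stress: σ'_f = 108 + 27.961 = 135.96 kPa.
σ'_f = 135.96 ≤ σ'_p = 204 kPa, so the clay remains overconsolidated and only the recompression index applies:
S_c = C_r·H/(1+e₀)·log₁₀(σ'_f/σ'_0) = 0.04×2.9/1.75×log₁₀(135.96/108)
    = 0.066284 × 0.099987 = 0.006628 m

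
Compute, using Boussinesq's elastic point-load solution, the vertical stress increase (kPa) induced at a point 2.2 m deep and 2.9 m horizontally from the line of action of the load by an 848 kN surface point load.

Δσ_z ≈ 6.75 kPa

Boussinesq vertical stress below a point load on an elastic half-space:
Δσ_z = 3P/(2πz²) · [1 + (r/z)²]^(−5/2)
r/z = 2.9/2.2 = 1.3182; [1+(r/z)²]^(−5/2) = 0.080644.
Δσ_z = 3×848/(2π×2.2²) × 0.080644 = 83.655 × 0.080644 = 6.746 kPa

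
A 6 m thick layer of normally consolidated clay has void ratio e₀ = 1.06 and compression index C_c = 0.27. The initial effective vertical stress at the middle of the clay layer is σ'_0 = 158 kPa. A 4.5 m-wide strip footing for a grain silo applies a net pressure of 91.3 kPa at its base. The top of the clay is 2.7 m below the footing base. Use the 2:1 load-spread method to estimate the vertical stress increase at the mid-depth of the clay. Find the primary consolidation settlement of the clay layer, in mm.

Mid-depth of clay below the footing base: z = 2.7 + 6/2 = 5.7 m.
Stress increase at mid-clay by the 2:1 spreading method:
Δσ = qB/(B+z) = 91.3×4.5/(4.5+5.7) = 40.279 kPa
Final effective stress: σ'_f = σ'_0 + Δσ = 158 + 40.279 = 198.28 kPa.
Normally consolidated clay, so the full stress increment lies on the virgin compression line:
S_c = C_c·H/(1+e₀)·log₁₀(σ'_f/σ'_0) = 0.27×6/(1+1.06)×log₁₀(198.28/158)
    = 0.78641 × 0.098622 = 0.07756 m

S_c ≈ 77.6 mm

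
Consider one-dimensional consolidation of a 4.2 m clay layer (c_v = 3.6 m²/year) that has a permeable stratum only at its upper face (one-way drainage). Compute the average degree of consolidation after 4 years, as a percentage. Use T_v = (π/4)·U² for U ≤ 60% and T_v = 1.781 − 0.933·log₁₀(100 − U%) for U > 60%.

U ≈ 89.2 %

Drainage path length: H_d = H = 4.2 m (single drainage).
T_v = c_v·t/H_d² = 3.6×4/4.2² = 0.81633.
T_v = 0.81633 corresponds to the U > 60% branch:
U = 1 − 10^((1.781 − T_v)/0.933)/100 = 0.8919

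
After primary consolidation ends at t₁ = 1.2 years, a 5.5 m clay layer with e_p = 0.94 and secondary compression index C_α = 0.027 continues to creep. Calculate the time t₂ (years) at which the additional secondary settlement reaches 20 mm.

t₂ ≈ 2.19 years

S_s = C_α·H/(1+e_p)·log₁₀(t₂/t₁) ⇒ log₁₀(t₂/t₁) = S_s·(1+e_p)/(C_α·H).
log₁₀(t₂/t₁) = 0.02 × (1+0.94) / (0.027×5.5) = 0.2613
t₂ = t₁ × 10^0.2613 = 1.2 × 1.825 = 2.19 years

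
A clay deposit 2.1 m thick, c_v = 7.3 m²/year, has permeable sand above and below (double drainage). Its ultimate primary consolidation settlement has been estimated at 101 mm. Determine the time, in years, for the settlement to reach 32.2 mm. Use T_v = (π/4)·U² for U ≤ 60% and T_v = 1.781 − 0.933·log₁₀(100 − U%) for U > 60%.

t ≈ 0.0121 years

Drainage path length: H_d = H/2 = 1.05 m (double drainage).
U = S(t)/S_ult = 32.2/101 = 0.3188.
U ≤ 60%: T_v = (π/4)·U² = (π/4)×0.31881² = 0.079829.
t = T_v·H_d²/c_v = 0.079829×1.05²/7.3 = 0.01206 years.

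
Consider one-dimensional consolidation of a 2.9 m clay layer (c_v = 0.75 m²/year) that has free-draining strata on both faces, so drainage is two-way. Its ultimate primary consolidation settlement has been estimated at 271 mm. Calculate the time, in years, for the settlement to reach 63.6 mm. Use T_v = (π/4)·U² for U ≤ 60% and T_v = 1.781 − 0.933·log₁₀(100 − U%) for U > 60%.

Drainage path length: H_d = H/2 = 1.45 m (double drainage).
U = S(t)/S_ult = 63.6/271 = 0.2347.
U ≤ 60%: T_v = (π/4)·U² = (π/4)×0.23469² = 0.043258.
t = T_v·H_d²/c_v = 0.043258×1.45²/0.75 = 0.1213 years.

t ≈ 0.121 years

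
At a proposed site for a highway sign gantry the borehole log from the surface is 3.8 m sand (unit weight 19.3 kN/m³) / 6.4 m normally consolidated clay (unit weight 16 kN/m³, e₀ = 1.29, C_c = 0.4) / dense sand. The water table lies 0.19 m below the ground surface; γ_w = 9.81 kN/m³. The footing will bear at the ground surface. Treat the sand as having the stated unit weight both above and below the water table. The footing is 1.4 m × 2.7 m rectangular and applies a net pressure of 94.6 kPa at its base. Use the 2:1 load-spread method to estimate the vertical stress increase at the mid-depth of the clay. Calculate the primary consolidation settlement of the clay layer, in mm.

S_c ≈ 35.6 mm

Mid-depth of clay below the ground surface: z = 3.8 + 6.4/2 = 7 m.
Total vertical stress at mid-clay: σ_v = 19.3×3.8 + 16×3.2 = 124.54 kPa.
Pore pressure: u = 9.81×(7 − 0.19) = 66.806 kPa.
Initial effective stress: σ'_0 = σ_v − u = 124.54 − 66.806 = 57.734 kPa.
Stress increase at mid-clay by the 2:1 spreading method:
Δσ = qBL/((B+z)(L+z)) = 94.6×1.4×2.7/((1.4+7)(2.7+7)) = 4.3887 kPa
Final effective stress: σ'_f = σ'_0 + Δσ = 57.734 + 4.3887 = 62.123 kPa.
Normally consolidated clay, so the full stress increment lies on the virgin compression line:
S_c = C_c·H/(1+e₀)·log₁₀(σ'_f/σ'_0) = 0.4×6.4/(1+1.29)×log₁₀(62.123/57.734)
    = 1.1179 × 0.031821 = 0.03557 m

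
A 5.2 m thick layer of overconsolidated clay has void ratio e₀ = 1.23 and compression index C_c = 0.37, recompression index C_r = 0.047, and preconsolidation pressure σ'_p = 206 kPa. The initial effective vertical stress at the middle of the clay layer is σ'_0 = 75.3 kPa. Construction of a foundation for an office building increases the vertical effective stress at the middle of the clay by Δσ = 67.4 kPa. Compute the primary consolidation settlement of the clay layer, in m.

Final effective stress: σ'_f = 75.3 + 67.4 = 142.7 kPa.
σ'_f = 142.7 ≤ σ'_p = 206 kPa, so the clay remains overconsolidated and only the recompression index applies:
S_c = C_r·H/(1+e₀)·log₁₀(σ'_f/σ'_0) = 0.047×5.2/2.23×log₁₀(142.7/75.3)
    = 0.10959 × 0.27763 = 0.03043 m

S_c ≈ 0.0304 m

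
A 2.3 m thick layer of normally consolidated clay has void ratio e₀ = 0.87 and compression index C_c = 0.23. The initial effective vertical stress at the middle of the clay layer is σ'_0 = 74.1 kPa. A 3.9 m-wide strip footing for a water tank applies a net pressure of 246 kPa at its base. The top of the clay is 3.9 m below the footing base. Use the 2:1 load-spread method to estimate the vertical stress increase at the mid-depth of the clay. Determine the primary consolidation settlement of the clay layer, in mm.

Mid-depth of clay below the footing base: z = 3.9 + 2.3/2 = 5.05 m.
Stress increase at mid-clay by the 2:1 spreading method:
Δσ = qB/(B+z) = 246×3.9/(3.9+5.05) = 107.2 kPa
Final effective stress: σ'_f = σ'_0 + Δσ = 74.1 + 107.2 = 181.3 kPa.
Normally consolidated clay, so the full stress increment lies on the virgin compression line:
S_c = C_c·H/(1+e₀)·log₁₀(σ'_f/σ'_0) = 0.23×2.3/(1+0.87)×log₁₀(181.3/74.1)
    = 0.28289 × 0.38858 = 0.1099 m

S_c ≈ 110 mm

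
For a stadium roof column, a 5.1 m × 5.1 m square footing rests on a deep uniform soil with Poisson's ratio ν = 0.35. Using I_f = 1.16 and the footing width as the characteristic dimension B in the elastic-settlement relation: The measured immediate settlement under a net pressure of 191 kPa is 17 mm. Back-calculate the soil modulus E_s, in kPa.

S_e = q·B·(1−ν²)/E_s · I_f  ⇒  E_s = q·B·(1−ν²)·I_f / S_e.
E_s = 191 × 5.1 × 0.8775 × 1.16 / 0.017 = 58330 kPa

E_s ≈ 58300 kPa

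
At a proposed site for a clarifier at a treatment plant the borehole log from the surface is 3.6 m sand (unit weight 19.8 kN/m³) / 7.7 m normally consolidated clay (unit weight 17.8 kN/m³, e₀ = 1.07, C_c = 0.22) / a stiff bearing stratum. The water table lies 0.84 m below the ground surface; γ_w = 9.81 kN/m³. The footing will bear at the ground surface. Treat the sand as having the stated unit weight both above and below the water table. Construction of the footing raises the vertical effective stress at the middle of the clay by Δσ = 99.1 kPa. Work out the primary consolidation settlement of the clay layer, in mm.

Mid-depth of clay below the ground surface: z = 3.6 + 7.7/2 = 7.45 m.
Total vertical stress at mid-clay: σ_v = 19.8×3.6 + 17.8×3.85 = 139.81 kPa.
Pore pressure: u = 9.81×(7.45 − 0.84) = 64.844 kPa.
Initial effective stress: σ'_0 = σ_v − u = 139.81 − 64.844 = 74.966 kPa.
Final effective stress: σ'_f = σ'_0 + Δσ = 74.966 + 99.1 = 174.07 kPa.
Normally consolidated clay, so the full stress increment lies on the virgin compression line:
S_c = C_c·H/(1+e₀)·log₁₀(σ'_f/σ'_0) = 0.22×7.7/(1+1.07)×log₁₀(174.07/74.966)
    = 0.81836 × 0.36586 = 0.2994 m

S_c ≈ 299 mm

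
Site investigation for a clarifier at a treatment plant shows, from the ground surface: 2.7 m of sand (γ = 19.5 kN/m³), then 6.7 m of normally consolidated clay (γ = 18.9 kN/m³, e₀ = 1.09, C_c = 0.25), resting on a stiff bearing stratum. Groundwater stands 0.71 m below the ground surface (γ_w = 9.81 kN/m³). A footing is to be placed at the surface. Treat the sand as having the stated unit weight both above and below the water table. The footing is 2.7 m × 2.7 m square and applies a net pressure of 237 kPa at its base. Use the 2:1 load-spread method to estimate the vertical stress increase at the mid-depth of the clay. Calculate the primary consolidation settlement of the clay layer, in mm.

Mid-depth of clay below the ground surface: z = 2.7 + 6.7/2 = 6.05 m.
Total vertical stress at mid-clay: σ_v = 19.5×2.7 + 18.9×3.35 = 115.97 kPa.
Pore pressure: u = 9.81×(6.05 − 0.71) = 52.385 kPa.
Initial effective stress: σ'_0 = σ_v − u = 115.97 − 52.385 = 63.585 kPa.
Stress increase at mid-clay by the 2:1 spreading method:
Δσ = qBL/((B+z)(L+z)) = 237×2.7×2.7/((2.7+6.05)(2.7+6.05)) = 22.566 kPa
Final effective stress: σ'_f = σ'_0 + Δσ = 63.585 + 22.566 = 86.151 kPa.
Normally consolidated clay, so the full stress increment lies on the virgin compression line:
S_c = C_c·H/(1+e₀)·log₁₀(σ'_f/σ'_0) = 0.25×6.7/(1+1.09)×log₁₀(86.151/63.585)
    = 0.80144 × 0.13191 = 0.1057 m

S_c ≈ 106 mm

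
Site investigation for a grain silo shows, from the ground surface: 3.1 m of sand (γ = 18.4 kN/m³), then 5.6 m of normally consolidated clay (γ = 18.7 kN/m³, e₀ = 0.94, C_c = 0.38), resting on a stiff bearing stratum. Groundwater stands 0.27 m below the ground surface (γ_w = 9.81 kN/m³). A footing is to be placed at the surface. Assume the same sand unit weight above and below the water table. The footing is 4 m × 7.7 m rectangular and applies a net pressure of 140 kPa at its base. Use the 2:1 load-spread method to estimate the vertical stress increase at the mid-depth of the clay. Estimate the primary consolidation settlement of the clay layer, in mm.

S_c ≈ 221 mm

Mid-depth of clay below the ground surface: z = 3.1 + 5.6/2 = 5.9 m.
Total vertical stress at mid-clay: σ_v = 18.4×3.1 + 18.7×2.8 = 109.4 kPa.
Pore pressure: u = 9.81×(5.9 − 0.27) = 55.23 kPa.
Initial effective stress: σ'_0 = σ_v − u = 109.4 − 55.23 = 54.17 kPa.
Stress increase at mid-clay by the 2:1 spreading method:
Δσ = qBL/((B+z)(L+z)) = 140×4×7.7/((4+5.9)(7.7+5.9)) = 32.026 kPa
Final effective stress: σ'_f = σ'_0 + Δσ = 54.17 + 32.026 = 86.196 kPa.
Normally consolidated clay, so the full stress increment lies on the virgin compression line:
S_c = C_c·H/(1+e₀)·log₁₀(σ'_f/σ'_0) = 0.38×5.6/(1+0.94)×log₁₀(86.196/54.17)
    = 1.0969 × 0.20173 = 0.2213 m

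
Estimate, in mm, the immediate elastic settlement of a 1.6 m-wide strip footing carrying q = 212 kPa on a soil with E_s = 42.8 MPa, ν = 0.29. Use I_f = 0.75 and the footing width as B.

S_e ≈ 5.44 mm

Immediate (elastic) settlement: S_e = q·B·(1−ν²)/E_s · I_f.
E_s = 42.8 MPa = 42800 kPa.
S_e = 212 × 1.6 × (1 − 0.29²) / 42800 × 0.75
    = 212 × 1.6 × 0.9159 / 42800 × 0.75
    = 0.005444 m = 5.444 mm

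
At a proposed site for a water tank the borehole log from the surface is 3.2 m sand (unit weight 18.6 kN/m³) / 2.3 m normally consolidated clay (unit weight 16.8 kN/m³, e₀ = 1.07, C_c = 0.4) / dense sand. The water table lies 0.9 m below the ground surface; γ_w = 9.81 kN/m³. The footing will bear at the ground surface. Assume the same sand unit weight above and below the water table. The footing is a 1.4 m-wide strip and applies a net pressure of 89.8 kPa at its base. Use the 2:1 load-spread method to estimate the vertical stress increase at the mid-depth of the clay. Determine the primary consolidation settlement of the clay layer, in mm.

S_c ≈ 76.4 mm

Mid-depth of clay below the ground surface: z = 3.2 + 2.3/2 = 4.35 m.
Total vertical stress at mid-clay: σ_v = 18.6×3.2 + 16.8×1.15 = 78.84 kPa.
Pore pressure: u = 9.81×(4.35 − 0.9) = 33.845 kPa.
Initial effective stress: σ'_0 = σ_v − u = 78.84 − 33.845 = 44.995 kPa.
Stress increase at mid-clay by the 2:1 spreading method:
Δσ = qB/(B+z) = 89.8×1.4/(1.4+4.35) = 21.864 kPa
Final effective stress: σ'_f = σ'_0 + Δσ = 44.995 + 21.864 = 66.859 kPa.
Normally consolidated clay, so the full stress increment lies on the virgin compression line:
S_c = C_c·H/(1+e₀)·log₁₀(σ'_f/σ'_0) = 0.4×2.3/(1+1.07)×log₁₀(66.859/44.995)
    = 0.44444 × 0.172 = 0.07644 m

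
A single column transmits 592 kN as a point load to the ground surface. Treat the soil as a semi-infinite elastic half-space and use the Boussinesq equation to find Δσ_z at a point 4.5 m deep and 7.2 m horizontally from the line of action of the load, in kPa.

Δσ_z ≈ 0.584 kPa

Boussinesq vertical stress below a point load on an elastic half-space:
Δσ_z = 3P/(2πz²) · [1 + (r/z)²]^(−5/2)
r/z = 7.2/4.5 = 1.6; [1+(r/z)²]^(−5/2) = 0.041819.
Δσ_z = 3×592/(2π×4.5²) × 0.041819 = 13.958 × 0.041819 = 0.5837 kPa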